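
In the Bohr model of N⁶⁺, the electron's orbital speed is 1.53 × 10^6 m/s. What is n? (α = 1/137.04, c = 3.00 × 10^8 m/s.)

10

v_n = Zαc/n ⇒ n = Zαc/v = 7 × 0.00730 × 3.00 × 10^8 / 1.53 × 10^6 ≈ 10.02
n = 10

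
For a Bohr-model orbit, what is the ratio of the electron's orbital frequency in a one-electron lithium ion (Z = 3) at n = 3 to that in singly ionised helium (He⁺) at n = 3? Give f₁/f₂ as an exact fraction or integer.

9/4

f ∝ Z^2 · n^-3
f₁/f₂ = (3/2)^2 · (3/3)^-3 = 9/4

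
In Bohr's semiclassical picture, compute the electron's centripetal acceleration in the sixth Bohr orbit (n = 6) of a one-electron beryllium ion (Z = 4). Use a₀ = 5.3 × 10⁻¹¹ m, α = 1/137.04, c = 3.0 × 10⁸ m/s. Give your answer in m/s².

r = n²a₀/Z = 4.8 × 10⁻¹⁰ m, v = Zαc/n = 1.5 × 10⁶ m/s
a = v²/r = (1.5 × 10⁶)² / 4.8 × 10⁻¹⁰ = 4.5 × 10²¹ m/s²

4.5 × 10²¹ m/s²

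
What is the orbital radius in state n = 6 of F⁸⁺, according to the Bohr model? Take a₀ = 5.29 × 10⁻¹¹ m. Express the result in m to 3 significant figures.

2.12 × 10⁻¹⁰ m

r_n = n²a₀/Z = 6² × 5.29 × 10⁻¹¹ / 9
    = 36 × 5.29 × 10⁻¹¹ / 9 = 2.12 × 10⁻¹⁰ m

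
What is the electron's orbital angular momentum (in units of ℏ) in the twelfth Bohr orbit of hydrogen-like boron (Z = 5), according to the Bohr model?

L_n = nℏ, so L/ℏ = n = 12.

12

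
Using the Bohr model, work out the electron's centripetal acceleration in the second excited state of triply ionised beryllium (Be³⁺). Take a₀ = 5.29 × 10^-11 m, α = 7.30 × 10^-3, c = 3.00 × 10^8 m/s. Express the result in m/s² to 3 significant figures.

7.16 × 10^22 m/s²

r = n²a₀/Z = 1.19 × 10^-10 m, v = Zαc/n = 2.92 × 10^6 m/s
a = v²/r = (2.92 × 10^6)² / 1.19 × 10^-10 = 7.16 × 10^22 m/s²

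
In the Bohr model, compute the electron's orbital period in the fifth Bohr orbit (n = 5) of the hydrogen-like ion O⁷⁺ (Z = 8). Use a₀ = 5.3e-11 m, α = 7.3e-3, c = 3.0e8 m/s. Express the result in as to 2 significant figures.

300 as

r = n²a₀/Z = 5²·5.3e-11/8 = 1.7e-10 m
v = Zαc/n = 8·0.0073·3.0e8/5 = 3.5e6 m/s
T = 2πr/v = 3.0e-16 s = 300 as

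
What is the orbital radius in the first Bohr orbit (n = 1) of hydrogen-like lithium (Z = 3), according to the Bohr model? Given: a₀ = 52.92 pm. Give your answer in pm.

17.64 pm

r_n = n²a₀/Z = 1² × 52.92 / 3
    = 1 × 52.92 / 3 = 17.64 pm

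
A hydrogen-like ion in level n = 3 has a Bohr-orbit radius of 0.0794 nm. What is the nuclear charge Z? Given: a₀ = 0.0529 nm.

6

r_n = n²a₀/Z ⇒ Z = n²a₀/r = 3² × 0.0529 / 0.0794 ≈ 6.00
Z = 6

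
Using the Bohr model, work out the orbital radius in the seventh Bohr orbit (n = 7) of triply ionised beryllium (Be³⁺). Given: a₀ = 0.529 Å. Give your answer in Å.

6.48 Å

r_n = n²a₀/Z = 7² × 0.529 / 4
    = 49 × 0.529 / 4 = 6.48 Å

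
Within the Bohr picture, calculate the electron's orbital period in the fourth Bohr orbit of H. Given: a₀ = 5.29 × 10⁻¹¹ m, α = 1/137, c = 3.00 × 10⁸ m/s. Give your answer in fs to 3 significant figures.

9.71 fs

r = n²a₀/Z = 4²·5.29 × 10⁻¹¹/1 = 8.46 × 10⁻¹⁰ m
v = Zαc/n = 1·0.00730·3.00 × 10⁸/4 = 5.47 × 10⁵ m/s
T = 2πr/v = 9.71 × 10⁻¹⁵ s = 9.71 fs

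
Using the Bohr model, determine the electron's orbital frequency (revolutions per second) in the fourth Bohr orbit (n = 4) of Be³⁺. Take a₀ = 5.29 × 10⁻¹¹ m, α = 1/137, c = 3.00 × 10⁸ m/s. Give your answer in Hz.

1.65 × 10¹⁵ Hz

r = n²a₀/Z = 2.12 × 10⁻¹⁰ m, v = Zαc/n = 2.19 × 10⁶ m/s
f = v/(2πr) = 1.65 × 10¹⁵ Hz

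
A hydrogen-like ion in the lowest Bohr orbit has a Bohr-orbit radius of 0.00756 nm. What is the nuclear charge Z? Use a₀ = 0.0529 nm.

7

r_n = n²a₀/Z ⇒ Z = n²a₀/r = 1² × 0.0529 / 0.00756 ≈ 7.00
Z = 7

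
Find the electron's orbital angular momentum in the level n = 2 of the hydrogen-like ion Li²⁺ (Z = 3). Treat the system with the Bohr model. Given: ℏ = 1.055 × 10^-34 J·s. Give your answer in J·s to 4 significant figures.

L_n = nℏ = 2 × 1.055 × 10^-34 = 2.110 × 10^-34 J·s

2.110 × 10^-34 J·s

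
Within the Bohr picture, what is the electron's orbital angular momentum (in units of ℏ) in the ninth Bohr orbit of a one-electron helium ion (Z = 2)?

9

L_n = nℏ, so L/ℏ = n = 9.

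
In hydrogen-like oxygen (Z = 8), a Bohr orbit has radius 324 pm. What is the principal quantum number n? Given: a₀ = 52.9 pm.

7

r_n = n²a₀/Z ⇒ n² = rZ/a₀ = 324 × 8 / 52.9 ≈ 49.00
n = 7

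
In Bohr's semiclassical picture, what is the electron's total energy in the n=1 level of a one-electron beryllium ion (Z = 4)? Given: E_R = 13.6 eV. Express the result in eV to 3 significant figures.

-218 eV

E_n = −E_R·Z²/n² = −13.6 × 4²/1² = -218 eV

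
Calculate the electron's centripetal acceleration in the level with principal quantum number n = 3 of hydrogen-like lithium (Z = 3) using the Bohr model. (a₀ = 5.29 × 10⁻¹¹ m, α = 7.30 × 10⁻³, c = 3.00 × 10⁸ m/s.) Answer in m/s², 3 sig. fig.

3.02 × 10²² m/s²

r = n²a₀/Z = 1.59 × 10⁻¹⁰ m, v = Zαc/n = 2.19 × 10⁶ m/s
a = v²/r = (2.19 × 10⁶)² / 1.59 × 10⁻¹⁰ = 3.02 × 10²² m/s²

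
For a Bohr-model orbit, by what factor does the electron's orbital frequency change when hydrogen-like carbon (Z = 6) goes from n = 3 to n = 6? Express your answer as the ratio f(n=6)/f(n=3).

1/8

f ∝ Z^2 · n^-3; with Z fixed, f ∝ n^-3.
f(n=6)/f(n=3) = (6/3)^-3 = 1/8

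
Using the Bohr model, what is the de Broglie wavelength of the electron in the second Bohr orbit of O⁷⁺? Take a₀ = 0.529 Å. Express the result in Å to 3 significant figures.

The Bohr quantisation condition is nλ = 2πr_n.
r_n = n²a₀/Z = 0.265 Å
λ = 2πr_n/n = 2π·0.265/2 = 0.831 Å

0.831 Å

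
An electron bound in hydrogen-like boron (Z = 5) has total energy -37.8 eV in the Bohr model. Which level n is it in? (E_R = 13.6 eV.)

E_n = −E_R Z²/n² ⇒ n² = E_R Z²/(−E_n) = 13.6 × 5² / 37.8 ≈ 8.99
n = 3

3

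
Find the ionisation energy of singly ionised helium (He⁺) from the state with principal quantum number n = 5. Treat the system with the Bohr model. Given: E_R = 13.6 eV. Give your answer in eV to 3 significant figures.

E_n = −E_R·Z²/n² = −13.6 × 2²/5² eV = -2.18 eV
Ionisation energy = −E_n = 2.18 eV

2.18 eV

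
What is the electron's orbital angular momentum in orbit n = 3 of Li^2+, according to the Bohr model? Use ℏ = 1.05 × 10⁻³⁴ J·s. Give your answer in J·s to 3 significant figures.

L_n = nℏ = 3 × 1.05 × 10⁻³⁴ = 3.15 × 10⁻³⁴ J·s

3.15 × 10⁻³⁴ J·s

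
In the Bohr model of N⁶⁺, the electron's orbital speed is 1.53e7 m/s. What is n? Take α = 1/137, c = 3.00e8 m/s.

1

v_n = Zαc/n ⇒ n = Zαc/v = 7 × 0.00730 × 3.00e8 / 1.53e7 ≈ 1.00
n = 1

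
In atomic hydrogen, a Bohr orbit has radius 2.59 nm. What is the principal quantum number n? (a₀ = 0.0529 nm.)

r_n = n²a₀/Z ⇒ n² = rZ/a₀ = 2.59 × 1 / 0.0529 ≈ 48.96
n = 7

7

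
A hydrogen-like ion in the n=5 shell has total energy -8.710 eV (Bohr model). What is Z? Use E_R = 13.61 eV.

4

E_n = −E_R Z²/n² ⇒ Z² = −E_n n²/E_R = 8.710 × 5² / 13.61 ≈ 16.00
Z = 4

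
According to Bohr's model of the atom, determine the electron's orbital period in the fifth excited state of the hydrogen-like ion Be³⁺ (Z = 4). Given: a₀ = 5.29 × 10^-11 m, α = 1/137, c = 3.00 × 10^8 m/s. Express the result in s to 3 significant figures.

r = n²a₀/Z = 6²·5.29 × 10^-11/4 = 4.76 × 10^-10 m
v = Zαc/n = 4·0.00730·3.00 × 10^8/6 = 1.46 × 10^6 m/s
T = 2πr/v = 2.05 × 10^-15 s

2.05 × 10^-15 s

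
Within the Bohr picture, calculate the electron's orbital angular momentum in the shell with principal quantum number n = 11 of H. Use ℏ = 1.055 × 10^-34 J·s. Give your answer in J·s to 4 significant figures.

1.160 × 10^-33 J·s

L_n = nℏ = 11 × 1.055 × 10^-34 = 1.160 × 10^-33 J·s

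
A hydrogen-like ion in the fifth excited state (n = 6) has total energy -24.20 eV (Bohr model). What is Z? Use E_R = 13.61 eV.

8

E_n = −E_R Z²/n² ⇒ Z² = −E_n n²/E_R = 24.20 × 6² / 13.61 ≈ 64.01
Z = 8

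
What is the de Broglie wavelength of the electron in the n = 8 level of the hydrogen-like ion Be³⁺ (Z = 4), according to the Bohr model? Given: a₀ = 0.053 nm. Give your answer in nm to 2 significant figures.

0.67 nm

The Bohr quantisation condition is nλ = 2πr_n.
r_n = n²a₀/Z = 0.85 nm
λ = 2πr_n/n = 2π·0.85/8 = 0.67 nm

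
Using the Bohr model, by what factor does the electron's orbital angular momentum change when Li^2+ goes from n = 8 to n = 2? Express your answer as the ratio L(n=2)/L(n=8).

1/4

L = nℏ depends only on n, so L ∝ n.
L(n=2)/L(n=8) = (2/8)^1 = 1/4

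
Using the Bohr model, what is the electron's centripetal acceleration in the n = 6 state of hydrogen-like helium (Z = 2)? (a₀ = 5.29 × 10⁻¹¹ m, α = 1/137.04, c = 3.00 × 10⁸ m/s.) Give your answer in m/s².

r = n²a₀/Z = 9.52 × 10⁻¹⁰ m, v = Zαc/n = 7.30 × 10⁵ m/s
a = v²/r = (7.30 × 10⁵)² / 9.52 × 10⁻¹⁰ = 5.59 × 10²⁰ m/s²

5.59 × 10²⁰ m/s²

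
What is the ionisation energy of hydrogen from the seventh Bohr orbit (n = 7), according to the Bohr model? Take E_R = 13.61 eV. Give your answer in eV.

0.2778 eV

E_n = −E_R·Z²/n² = −13.61 × 1²/7² eV = -0.2778 eV
Ionisation energy = −E_n = 0.2778 eV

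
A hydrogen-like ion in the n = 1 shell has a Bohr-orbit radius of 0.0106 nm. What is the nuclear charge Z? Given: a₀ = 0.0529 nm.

5

r_n = n²a₀/Z ⇒ Z = n²a₀/r = 1² × 0.0529 / 0.0106 ≈ 4.99
Z = 5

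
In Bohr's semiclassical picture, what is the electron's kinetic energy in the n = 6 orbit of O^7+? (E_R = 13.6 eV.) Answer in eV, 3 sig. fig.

24.2 eV

For a Coulomb orbit the virial theorem gives K = −E_n.
E_n = −E_R·Z²/n², so K = E_R·Z²/n² = 13.6 × 8²/6² = 24.2 eV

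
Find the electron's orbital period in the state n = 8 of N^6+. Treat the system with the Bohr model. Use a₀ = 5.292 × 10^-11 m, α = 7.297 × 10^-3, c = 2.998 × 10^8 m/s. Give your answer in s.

1.588 × 10^-15 s

r = n²a₀/Z = 8²·5.292 × 10^-11/7 = 4.838 × 10^-10 m
v = Zαc/n = 7·0.007297·2.998 × 10^8/8 = 1.914 × 10^6 m/s
T = 2πr/v = 1.588 × 10^-15 s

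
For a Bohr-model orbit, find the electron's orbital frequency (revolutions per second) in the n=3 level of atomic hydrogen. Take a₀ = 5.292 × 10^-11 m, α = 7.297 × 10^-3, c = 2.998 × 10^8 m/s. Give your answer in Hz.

r = n²a₀/Z = 4.763 × 10^-10 m, v = Zαc/n = 7.292 × 10^5 m/s
f = v/(2πr) = 2.437 × 10^14 Hz

2.437 × 10^14 Hz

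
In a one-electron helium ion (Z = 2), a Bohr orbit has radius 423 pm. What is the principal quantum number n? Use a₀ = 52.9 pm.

r_n = n²a₀/Z ⇒ n² = rZ/a₀ = 423 × 2 / 52.9 ≈ 15.99
n = 4

4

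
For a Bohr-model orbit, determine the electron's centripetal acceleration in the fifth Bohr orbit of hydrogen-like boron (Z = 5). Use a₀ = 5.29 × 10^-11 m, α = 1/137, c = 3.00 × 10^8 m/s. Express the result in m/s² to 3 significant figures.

r = n²a₀/Z = 2.64 × 10^-10 m, v = Zαc/n = 2.19 × 10^6 m/s
a = v²/r = (2.19 × 10^6)² / 2.64 × 10^-10 = 1.81 × 10^22 m/s²

1.81 × 10^22 m/s²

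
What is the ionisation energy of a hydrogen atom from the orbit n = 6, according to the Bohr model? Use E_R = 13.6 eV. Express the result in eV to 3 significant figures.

0.378 eV

E_n = −E_R·Z²/n² = −13.6 × 1²/6² eV = -0.378 eV
Ionisation energy = −E_n = 0.378 eV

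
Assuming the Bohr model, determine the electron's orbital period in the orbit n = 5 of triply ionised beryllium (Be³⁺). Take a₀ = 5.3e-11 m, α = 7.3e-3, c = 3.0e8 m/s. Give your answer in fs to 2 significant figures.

r = n²a₀/Z = 5²·5.3e-11/4 = 3.3e-10 m
v = Zαc/n = 4·0.0073·3.0e8/5 = 1.8e6 m/s
T = 2πr/v = 1.2e-15 s = 1.2 fs

1.2 fs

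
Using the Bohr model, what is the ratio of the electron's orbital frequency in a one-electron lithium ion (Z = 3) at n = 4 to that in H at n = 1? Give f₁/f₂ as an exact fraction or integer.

f ∝ Z^2 · n^-3
f₁/f₂ = (3/1)^2 · (4/1)^-3 = 9/64

9/64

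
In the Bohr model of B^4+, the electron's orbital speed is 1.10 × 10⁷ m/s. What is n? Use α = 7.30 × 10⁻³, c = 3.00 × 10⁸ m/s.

1

v_n = Zαc/n ⇒ n = Zαc/v = 5 × 0.00730 × 3.00 × 10⁸ / 1.10 × 10⁷ ≈ 1.00
n = 1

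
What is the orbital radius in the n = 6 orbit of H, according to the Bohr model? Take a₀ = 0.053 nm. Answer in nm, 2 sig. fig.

1.9 nm

r_n = n²a₀/Z = 6² × 0.053 / 1
    = 36 × 0.053 / 1 = 1.9 nm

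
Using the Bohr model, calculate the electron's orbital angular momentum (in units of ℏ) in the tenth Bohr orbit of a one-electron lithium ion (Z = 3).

L_n = nℏ, so L/ℏ = n = 10.

10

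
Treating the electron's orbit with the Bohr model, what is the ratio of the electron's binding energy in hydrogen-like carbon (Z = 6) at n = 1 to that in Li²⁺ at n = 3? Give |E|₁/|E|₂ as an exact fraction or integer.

36

|E| ∝ Z^2 · n^-2
|E|₁/|E|₂ = (6/3)^2 · (1/3)^-2 = 36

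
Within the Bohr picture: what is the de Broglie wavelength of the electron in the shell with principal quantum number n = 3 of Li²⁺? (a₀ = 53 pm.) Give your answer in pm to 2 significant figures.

The Bohr quantisation condition is nλ = 2πr_n.
r_n = n²a₀/Z = 160 pm
λ = 2πr_n/n = 2π·160/3 = 330 pm

330 pm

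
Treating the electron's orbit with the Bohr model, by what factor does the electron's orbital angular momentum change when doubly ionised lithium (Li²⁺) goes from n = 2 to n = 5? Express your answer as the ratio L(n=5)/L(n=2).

5/2

L = nℏ depends only on n, so L ∝ n.
L(n=5)/L(n=2) = (5/2)^1 = 5/2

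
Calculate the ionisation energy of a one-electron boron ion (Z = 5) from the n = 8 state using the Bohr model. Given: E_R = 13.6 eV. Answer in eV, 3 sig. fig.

5.31 eV

E_n = −E_R·Z²/n² = −13.6 × 5²/8² eV = -5.31 eV
Ionisation energy = −E_n = 5.31 eV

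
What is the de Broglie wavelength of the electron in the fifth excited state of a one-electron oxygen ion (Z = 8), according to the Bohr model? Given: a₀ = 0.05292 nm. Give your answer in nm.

The Bohr quantisation condition is nλ = 2πr_n.
r_n = n²a₀/Z = 0.2381 nm
λ = 2πr_n/n = 2π·0.2381/6 = 0.2494 nm

0.2494 nm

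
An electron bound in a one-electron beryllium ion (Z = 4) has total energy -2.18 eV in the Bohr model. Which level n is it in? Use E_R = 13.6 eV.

E_n = −E_R Z²/n² ⇒ n² = E_R Z²/(−E_n) = 13.6 × 4² / 2.18 ≈ 99.82
n = 10

10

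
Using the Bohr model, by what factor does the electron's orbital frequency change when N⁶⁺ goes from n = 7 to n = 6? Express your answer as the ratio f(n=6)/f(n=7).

f ∝ Z^2 · n^-3; with Z fixed, f ∝ n^-3.
f(n=6)/f(n=7) = (6/7)^-3 = 343/216

343/216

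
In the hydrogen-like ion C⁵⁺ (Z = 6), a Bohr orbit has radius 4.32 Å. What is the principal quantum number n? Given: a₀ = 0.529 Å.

r_n = n²a₀/Z ⇒ n² = rZ/a₀ = 4.32 × 6 / 0.529 ≈ 49.00
n = 7

7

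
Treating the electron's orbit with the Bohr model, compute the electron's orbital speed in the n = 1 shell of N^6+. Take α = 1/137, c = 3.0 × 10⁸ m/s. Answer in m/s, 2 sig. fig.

v_n = Zαc/n = 7 × 0.0073 × 3.0 × 10⁸ / 1
    = 1.5 × 10⁷ m/s

1.5 × 10⁷ m/s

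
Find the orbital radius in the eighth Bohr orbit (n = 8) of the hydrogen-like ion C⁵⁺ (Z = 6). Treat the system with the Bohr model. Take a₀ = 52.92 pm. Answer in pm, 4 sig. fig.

564.5 pm

r_n = n²a₀/Z = 8² × 52.92 / 6
    = 64 × 52.92 / 6 = 564.5 pm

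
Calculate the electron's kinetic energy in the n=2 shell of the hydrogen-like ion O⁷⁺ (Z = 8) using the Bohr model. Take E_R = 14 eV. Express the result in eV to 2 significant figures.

For a Coulomb orbit the virial theorem gives K = −E_n.
E_n = −E_R·Z²/n², so K = E_R·Z²/n² = 14 × 8²/2² = 220 eV

220 eV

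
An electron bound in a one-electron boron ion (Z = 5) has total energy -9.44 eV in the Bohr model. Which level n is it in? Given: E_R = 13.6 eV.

6

E_n = −E_R Z²/n² ⇒ n² = E_R Z²/(−E_n) = 13.6 × 5² / 9.44 ≈ 36.02
n = 6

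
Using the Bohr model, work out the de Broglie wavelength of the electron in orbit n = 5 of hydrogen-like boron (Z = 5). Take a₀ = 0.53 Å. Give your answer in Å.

3.3 Å

The Bohr quantisation condition is nλ = 2πr_n.
r_n = n²a₀/Z = 2.6 Å
λ = 2πr_n/n = 2π·2.6/5 = 3.3 Å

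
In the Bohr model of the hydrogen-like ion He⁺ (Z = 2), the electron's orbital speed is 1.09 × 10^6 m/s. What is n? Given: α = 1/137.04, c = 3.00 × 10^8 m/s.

4

v_n = Zαc/n ⇒ n = Zαc/v = 2 × 0.00730 × 3.00 × 10^8 / 1.09 × 10^6 ≈ 4.02
n = 4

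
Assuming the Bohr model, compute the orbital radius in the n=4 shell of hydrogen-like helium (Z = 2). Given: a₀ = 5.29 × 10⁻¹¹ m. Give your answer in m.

r_n = n²a₀/Z = 4² × 5.29 × 10⁻¹¹ / 2
    = 16 × 5.29 × 10⁻¹¹ / 2 = 4.23 × 10⁻¹⁰ m

4.23 × 10⁻¹⁰ m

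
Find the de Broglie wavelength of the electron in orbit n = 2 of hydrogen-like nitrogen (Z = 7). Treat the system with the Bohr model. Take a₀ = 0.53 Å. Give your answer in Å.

The Bohr quantisation condition is nλ = 2πr_n.
r_n = n²a₀/Z = 0.30 Å
λ = 2πr_n/n = 2π·0.30/2 = 0.95 Å

0.95 Å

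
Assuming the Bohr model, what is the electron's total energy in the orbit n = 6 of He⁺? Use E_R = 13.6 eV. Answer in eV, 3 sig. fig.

E_n = −E_R·Z²/n² = −13.6 × 2²/6² = -1.51 eV

-1.51 eV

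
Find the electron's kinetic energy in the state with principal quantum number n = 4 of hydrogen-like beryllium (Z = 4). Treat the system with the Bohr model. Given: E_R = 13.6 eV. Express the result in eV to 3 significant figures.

13.6 eV

For a Coulomb orbit the virial theorem gives K = −E_n.
E_n = −E_R·Z²/n², so K = E_R·Z²/n² = 13.6 × 4²/4² = 13.6 eV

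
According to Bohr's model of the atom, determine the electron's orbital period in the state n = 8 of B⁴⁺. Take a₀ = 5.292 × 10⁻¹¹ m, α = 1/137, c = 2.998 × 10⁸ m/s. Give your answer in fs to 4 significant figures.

r = n²a₀/Z = 8²·5.292 × 10⁻¹¹/5 = 6.774 × 10⁻¹⁰ m
v = Zαc/n = 5·0.007299·2.998 × 10⁸/8 = 1.368 × 10⁶ m/s
T = 2πr/v = 3.112 × 10⁻¹⁵ s = 3.112 fs

3.112 fs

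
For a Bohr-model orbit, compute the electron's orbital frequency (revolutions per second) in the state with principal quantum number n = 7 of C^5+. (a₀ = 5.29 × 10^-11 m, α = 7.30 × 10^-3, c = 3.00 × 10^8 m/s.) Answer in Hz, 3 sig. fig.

r = n²a₀/Z = 4.32 × 10^-10 m, v = Zαc/n = 1.88 × 10^6 m/s
f = v/(2πr) = 6.92 × 10^14 Hz

6.92 × 10^14 Hz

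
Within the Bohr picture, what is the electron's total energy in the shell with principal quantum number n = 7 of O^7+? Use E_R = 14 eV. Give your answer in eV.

-18 eV

E_n = −E_R·Z²/n² = −14 × 8²/7² = -18 eV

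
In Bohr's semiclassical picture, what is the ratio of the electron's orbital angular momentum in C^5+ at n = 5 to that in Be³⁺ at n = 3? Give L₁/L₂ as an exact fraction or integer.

5/3

L = nℏ is independent of Z.
L₁/L₂ = n₁/n₂ = 5/3 = 5/3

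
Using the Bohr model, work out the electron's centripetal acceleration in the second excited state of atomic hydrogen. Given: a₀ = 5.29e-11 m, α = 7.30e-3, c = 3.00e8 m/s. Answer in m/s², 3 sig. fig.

1.12e21 m/s²

r = n²a₀/Z = 4.76e-10 m, v = Zαc/n = 7.30e5 m/s
a = v²/r = (7.30e5)² / 4.76e-10 = 1.12e21 m/s²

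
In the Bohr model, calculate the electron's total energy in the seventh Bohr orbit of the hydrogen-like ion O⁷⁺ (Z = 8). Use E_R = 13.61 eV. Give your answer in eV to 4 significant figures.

-17.78 eV

E_n = −E_R·Z²/n² = −13.61 × 8²/7² = -17.78 eV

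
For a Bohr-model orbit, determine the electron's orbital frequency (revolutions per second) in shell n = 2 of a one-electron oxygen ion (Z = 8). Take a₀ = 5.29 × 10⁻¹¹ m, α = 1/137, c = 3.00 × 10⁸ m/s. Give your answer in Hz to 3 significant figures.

5.27 × 10¹⁶ Hz

r = n²a₀/Z = 2.65 × 10⁻¹¹ m, v = Zαc/n = 8.76 × 10⁶ m/s
f = v/(2πr) = 5.27 × 10¹⁶ Hz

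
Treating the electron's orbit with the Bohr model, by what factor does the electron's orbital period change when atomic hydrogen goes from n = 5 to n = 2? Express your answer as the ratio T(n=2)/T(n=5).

T ∝ Z^-2 · n^3; with Z fixed, T ∝ n^3.
T(n=2)/T(n=5) = (2/5)^3 = 8/125

8/125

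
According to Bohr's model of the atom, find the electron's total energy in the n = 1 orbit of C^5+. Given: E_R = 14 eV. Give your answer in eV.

-500 eV

E_n = −E_R·Z²/n² = −14 × 6²/1² = -500 eV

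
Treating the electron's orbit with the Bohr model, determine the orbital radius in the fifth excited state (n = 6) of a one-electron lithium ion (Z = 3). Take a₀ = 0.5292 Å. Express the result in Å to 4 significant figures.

r_n = n²a₀/Z = 6² × 0.5292 / 3
    = 36 × 0.5292 / 3 = 6.350 Å

6.350 Å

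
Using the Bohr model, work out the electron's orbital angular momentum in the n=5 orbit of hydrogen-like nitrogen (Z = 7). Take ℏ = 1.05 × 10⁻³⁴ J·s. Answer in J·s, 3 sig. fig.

L_n = nℏ = 5 × 1.05 × 10⁻³⁴ = 5.25 × 10⁻³⁴ J·s

5.25 × 10⁻³⁴ J·s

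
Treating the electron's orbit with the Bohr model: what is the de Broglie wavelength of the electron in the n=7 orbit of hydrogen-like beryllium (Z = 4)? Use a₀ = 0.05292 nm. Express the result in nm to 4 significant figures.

The Bohr quantisation condition is nλ = 2πr_n.
r_n = n²a₀/Z = 0.6483 nm
λ = 2πr_n/n = 2π·0.6483/7 = 0.5819 nm

0.5819 nm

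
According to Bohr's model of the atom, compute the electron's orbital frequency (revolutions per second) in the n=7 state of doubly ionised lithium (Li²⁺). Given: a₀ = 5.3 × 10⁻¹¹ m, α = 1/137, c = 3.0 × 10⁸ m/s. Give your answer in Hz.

r = n²a₀/Z = 8.7 × 10⁻¹⁰ m, v = Zαc/n = 9.4 × 10⁵ m/s
f = v/(2πr) = 1.7 × 10¹⁴ Hz

1.7 × 10¹⁴ Hz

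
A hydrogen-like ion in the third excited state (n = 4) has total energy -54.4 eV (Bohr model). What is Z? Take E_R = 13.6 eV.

E_n = −E_R Z²/n² ⇒ Z² = −E_n n²/E_R = 54.4 × 4² / 13.6 ≈ 64.00
Z = 8

8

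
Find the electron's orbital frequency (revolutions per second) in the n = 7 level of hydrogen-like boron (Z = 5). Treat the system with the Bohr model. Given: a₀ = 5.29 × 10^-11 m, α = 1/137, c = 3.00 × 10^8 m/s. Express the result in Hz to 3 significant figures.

4.80 × 10^14 Hz

r = n²a₀/Z = 5.18 × 10^-10 m, v = Zαc/n = 1.56 × 10^6 m/s
f = v/(2πr) = 4.80 × 10^14 Hz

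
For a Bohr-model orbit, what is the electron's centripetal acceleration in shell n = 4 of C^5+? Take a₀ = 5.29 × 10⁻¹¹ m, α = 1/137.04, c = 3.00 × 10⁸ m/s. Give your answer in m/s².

r = n²a₀/Z = 1.41 × 10⁻¹⁰ m, v = Zαc/n = 3.28 × 10⁶ m/s
a = v²/r = (3.28 × 10⁶)² / 1.41 × 10⁻¹⁰ = 7.64 × 10²² m/s²

7.64 × 10²² m/s²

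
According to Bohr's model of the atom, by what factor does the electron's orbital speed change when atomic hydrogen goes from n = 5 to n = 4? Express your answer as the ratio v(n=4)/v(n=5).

v ∝ Z^1 · n^-1; with Z fixed, v ∝ n^-1.
v(n=4)/v(n=5) = (4/5)^-1 = 5/4

5/4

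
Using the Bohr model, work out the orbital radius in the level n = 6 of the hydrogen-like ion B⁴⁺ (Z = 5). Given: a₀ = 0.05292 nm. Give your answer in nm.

r_n = n²a₀/Z = 6² × 0.05292 / 5
    = 36 × 0.05292 / 5 = 0.3810 nm

0.3810 nm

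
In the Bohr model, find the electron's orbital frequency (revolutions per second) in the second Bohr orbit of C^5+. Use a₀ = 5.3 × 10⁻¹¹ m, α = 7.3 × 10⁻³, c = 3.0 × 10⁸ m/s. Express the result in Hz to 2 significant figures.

3.0 × 10¹⁶ Hz

r = n²a₀/Z = 3.5 × 10⁻¹¹ m, v = Zαc/n = 6.6 × 10⁶ m/s
f = v/(2πr) = 3.0 × 10¹⁶ Hz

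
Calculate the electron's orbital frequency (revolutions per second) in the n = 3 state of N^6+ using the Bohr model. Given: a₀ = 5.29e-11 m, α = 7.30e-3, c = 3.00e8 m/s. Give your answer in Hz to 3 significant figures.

1.20e16 Hz

r = n²a₀/Z = 6.80e-11 m, v = Zαc/n = 5.11e6 m/s
f = v/(2πr) = 1.20e16 Hz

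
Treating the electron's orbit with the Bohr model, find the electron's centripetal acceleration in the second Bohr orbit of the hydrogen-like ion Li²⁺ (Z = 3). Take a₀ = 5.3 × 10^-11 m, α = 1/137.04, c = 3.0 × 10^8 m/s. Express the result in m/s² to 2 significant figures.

1.5 × 10^23 m/s²

r = n²a₀/Z = 7.1 × 10^-11 m, v = Zαc/n = 3.3 × 10^6 m/s
a = v²/r = (3.3 × 10^6)² / 7.1 × 10^-11 = 1.5 × 10^23 m/s²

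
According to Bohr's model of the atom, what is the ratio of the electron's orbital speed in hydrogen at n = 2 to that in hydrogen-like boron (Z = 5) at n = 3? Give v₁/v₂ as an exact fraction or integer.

3/10

v ∝ Z^1 · n^-1
v₁/v₂ = (1/5)^1 · (2/3)^-1 = 3/10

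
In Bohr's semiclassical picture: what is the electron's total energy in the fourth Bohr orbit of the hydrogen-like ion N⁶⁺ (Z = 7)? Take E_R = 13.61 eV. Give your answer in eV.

-41.68 eV

E_n = −E_R·Z²/n² = −13.61 × 7²/4² = -41.68 eV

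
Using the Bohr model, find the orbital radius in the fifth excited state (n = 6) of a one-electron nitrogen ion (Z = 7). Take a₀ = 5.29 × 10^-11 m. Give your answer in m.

r_n = n²a₀/Z = 6² × 5.29 × 10^-11 / 7
    = 36 × 5.29 × 10^-11 / 7 = 2.72 × 10^-10 m

2.72 × 10^-10 m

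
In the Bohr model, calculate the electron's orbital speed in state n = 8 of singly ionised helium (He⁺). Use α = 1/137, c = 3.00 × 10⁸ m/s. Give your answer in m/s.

v_n = Zαc/n = 2 × 0.00730 × 3.00 × 10⁸ / 8
    = 5.47 × 10⁵ m/s

5.47 × 10⁵ m/s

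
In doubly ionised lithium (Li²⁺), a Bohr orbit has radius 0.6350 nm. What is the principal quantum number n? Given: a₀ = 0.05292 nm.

6

r_n = n²a₀/Z ⇒ n² = rZ/a₀ = 0.6350 × 3 / 0.05292 ≈ 36.00
n = 6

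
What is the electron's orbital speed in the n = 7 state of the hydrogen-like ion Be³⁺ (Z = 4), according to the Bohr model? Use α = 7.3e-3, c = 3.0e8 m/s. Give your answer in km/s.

v_n = Zαc/n = 4 × 0.0073 × 3.0e8 / 7
    = 1300 km/s

1300 km/s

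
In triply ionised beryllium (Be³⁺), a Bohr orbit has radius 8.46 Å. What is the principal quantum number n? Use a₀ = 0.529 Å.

8

r_n = n²a₀/Z ⇒ n² = rZ/a₀ = 8.46 × 4 / 0.529 ≈ 63.97
n = 8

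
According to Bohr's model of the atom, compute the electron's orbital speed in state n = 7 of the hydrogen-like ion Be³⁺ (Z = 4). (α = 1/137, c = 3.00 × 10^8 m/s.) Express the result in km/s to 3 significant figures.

1250 km/s

v_n = Zαc/n = 4 × 0.00730 × 3.00 × 10^8 / 7
    = 1250 km/s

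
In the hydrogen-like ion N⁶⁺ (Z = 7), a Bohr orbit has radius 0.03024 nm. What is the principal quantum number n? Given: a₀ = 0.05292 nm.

2

r_n = n²a₀/Z ⇒ n² = rZ/a₀ = 0.03024 × 7 / 0.05292 ≈ 4.00
n = 2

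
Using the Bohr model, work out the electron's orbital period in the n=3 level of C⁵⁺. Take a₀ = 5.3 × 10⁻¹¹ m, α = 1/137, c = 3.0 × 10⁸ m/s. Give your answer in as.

r = n²a₀/Z = 3²·5.3 × 10⁻¹¹/6 = 8.0 × 10⁻¹¹ m
v = Zαc/n = 6·0.0073·3.0 × 10⁸/3 = 4.4 × 10⁶ m/s
T = 2πr/v = 1.1 × 10⁻¹⁶ s = 110 as

110 as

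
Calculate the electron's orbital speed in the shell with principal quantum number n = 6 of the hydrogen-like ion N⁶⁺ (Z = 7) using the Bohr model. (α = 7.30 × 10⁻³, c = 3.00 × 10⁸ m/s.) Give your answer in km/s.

2560 km/s

v_n = Zαc/n = 7 × 0.00730 × 3.00 × 10⁸ / 6
    = 2560 km/s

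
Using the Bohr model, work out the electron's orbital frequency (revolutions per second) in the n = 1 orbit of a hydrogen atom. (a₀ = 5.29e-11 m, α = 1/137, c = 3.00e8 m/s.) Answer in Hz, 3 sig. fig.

r = n²a₀/Z = 5.29e-11 m, v = Zαc/n = 2.19e6 m/s
f = v/(2πr) = 6.59e15 Hz

6.59e15 Hz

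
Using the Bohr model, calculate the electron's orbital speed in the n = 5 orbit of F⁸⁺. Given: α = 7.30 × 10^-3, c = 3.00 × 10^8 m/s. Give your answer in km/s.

v_n = Zαc/n = 9 × 0.00730 × 3.00 × 10^8 / 5
    = 3940 km/s

3940 km/s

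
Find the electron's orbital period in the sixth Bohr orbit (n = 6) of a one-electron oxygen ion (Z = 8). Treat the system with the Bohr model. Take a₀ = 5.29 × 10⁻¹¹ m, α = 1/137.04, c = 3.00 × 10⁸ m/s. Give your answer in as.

r = n²a₀/Z = 6²·5.29 × 10⁻¹¹/8 = 2.38 × 10⁻¹⁰ m
v = Zαc/n = 8·0.00730·3.00 × 10⁸/6 = 2.92 × 10⁶ m/s
T = 2πr/v = 5.12 × 10⁻¹⁶ s = 512 as

512 as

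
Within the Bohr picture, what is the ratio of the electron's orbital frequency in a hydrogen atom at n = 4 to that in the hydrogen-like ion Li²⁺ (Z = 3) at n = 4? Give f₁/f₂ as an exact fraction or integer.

1/9

f ∝ Z^2 · n^-3
f₁/f₂ = (1/3)^2 · (4/4)^-3 = 1/9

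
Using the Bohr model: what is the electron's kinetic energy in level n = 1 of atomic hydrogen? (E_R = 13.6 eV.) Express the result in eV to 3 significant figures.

13.6 eV

For a Coulomb orbit the virial theorem gives K = −E_n.
E_n = −E_R·Z²/n², so K = E_R·Z²/n² = 13.6 × 1²/1² = 13.6 eV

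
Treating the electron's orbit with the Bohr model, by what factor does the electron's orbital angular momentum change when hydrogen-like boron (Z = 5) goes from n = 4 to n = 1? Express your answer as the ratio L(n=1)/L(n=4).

1/4

L = nℏ depends only on n, so L ∝ n.
L(n=1)/L(n=4) = (1/4)^1 = 1/4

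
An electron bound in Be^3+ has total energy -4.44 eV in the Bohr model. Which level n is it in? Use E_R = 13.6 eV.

7

E_n = −E_R Z²/n² ⇒ n² = E_R Z²/(−E_n) = 13.6 × 4² / 4.44 ≈ 49.01
n = 7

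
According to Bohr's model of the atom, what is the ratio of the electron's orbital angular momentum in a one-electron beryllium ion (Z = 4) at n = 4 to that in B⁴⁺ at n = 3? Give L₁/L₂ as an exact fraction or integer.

4/3

L = nℏ is independent of Z.
L₁/L₂ = n₁/n₂ = 4/3 = 4/3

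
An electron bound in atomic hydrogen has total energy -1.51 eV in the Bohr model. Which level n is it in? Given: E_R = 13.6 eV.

E_n = −E_R Z²/n² ⇒ n² = E_R Z²/(−E_n) = 13.6 × 1² / 1.51 ≈ 9.01
n = 3

3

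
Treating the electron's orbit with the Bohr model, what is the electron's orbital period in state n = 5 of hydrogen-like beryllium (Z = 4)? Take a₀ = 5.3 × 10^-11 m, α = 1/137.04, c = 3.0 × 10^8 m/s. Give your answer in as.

r = n²a₀/Z = 5²·5.3 × 10^-11/4 = 3.3 × 10^-10 m
v = Zαc/n = 4·0.0073·3.0 × 10^8/5 = 1.8 × 10^6 m/s
T = 2πr/v = 1.2 × 10^-15 s = 1200 as

1200 as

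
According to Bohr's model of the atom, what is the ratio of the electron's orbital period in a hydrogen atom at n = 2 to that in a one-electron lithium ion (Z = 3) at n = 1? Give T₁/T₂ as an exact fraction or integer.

72

T ∝ Z^-2 · n^3
T₁/T₂ = (1/3)^-2 · (2/1)^3 = 72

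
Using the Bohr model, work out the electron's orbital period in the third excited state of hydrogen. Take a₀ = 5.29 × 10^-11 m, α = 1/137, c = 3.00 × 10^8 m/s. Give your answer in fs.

r = n²a₀/Z = 4²·5.29 × 10^-11/1 = 8.46 × 10^-10 m
v = Zαc/n = 1·0.00730·3.00 × 10^8/4 = 5.47 × 10^5 m/s
T = 2πr/v = 9.71 × 10^-15 s = 9.71 fs

9.71 fs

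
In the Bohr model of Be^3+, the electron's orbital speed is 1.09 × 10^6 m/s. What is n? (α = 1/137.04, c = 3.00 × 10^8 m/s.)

v_n = Zαc/n ⇒ n = Zαc/v = 4 × 0.00730 × 3.00 × 10^8 / 1.09 × 10^6 ≈ 8.03
n = 8

8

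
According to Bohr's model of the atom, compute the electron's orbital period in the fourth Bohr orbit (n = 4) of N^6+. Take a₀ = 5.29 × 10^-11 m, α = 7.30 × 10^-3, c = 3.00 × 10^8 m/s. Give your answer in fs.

0.198 fs

r = n²a₀/Z = 4²·5.29 × 10^-11/7 = 1.21 × 10^-10 m
v = Zαc/n = 7·0.00730·3.00 × 10^8/4 = 3.83 × 10^6 m/s
T = 2πr/v = 1.98 × 10^-16 s = 0.198 fs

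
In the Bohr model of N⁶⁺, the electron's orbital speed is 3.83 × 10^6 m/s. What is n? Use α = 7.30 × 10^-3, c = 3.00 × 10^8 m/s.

4

v_n = Zαc/n ⇒ n = Zαc/v = 7 × 0.00730 × 3.00 × 10^8 / 3.83 × 10^6 ≈ 4.00
n = 4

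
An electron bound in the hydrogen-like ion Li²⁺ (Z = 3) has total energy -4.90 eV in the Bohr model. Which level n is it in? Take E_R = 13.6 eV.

E_n = −E_R Z²/n² ⇒ n² = E_R Z²/(−E_n) = 13.6 × 3² / 4.90 ≈ 24.98
n = 5

5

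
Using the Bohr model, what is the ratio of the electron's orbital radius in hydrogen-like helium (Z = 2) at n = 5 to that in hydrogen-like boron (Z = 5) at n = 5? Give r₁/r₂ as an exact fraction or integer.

5/2

r ∝ Z^-1 · n^2
r₁/r₂ = (2/5)^-1 · (5/5)^2 = 5/2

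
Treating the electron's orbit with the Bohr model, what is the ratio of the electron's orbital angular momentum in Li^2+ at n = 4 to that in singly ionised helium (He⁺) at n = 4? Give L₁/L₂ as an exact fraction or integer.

1

L = nℏ is independent of Z.
L₁/L₂ = n₁/n₂ = 4/4 = 1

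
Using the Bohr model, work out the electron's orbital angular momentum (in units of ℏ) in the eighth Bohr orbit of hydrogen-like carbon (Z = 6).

8

L_n = nℏ, so L/ℏ = n = 8.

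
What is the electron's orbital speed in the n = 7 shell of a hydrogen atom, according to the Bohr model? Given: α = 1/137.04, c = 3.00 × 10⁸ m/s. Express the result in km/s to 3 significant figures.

313 km/s

v_n = Zαc/n = 1 × 0.00730 × 3.00 × 10⁸ / 7
    = 313 km/s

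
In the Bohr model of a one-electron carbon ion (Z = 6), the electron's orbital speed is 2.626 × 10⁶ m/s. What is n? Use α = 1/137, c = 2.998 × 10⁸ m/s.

5

v_n = Zαc/n ⇒ n = Zαc/v = 6 × 0.007299 × 2.998 × 10⁸ / 2.626 × 10⁶ ≈ 5.00
n = 5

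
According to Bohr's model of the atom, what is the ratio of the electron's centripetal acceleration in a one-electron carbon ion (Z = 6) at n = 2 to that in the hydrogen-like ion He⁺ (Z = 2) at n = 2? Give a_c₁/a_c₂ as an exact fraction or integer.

27

a_c ∝ Z^3 · n^-4
a_c₁/a_c₂ = (6/2)^3 · (2/2)^-4 = 27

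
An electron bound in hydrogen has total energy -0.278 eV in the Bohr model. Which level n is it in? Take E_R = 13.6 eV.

E_n = −E_R Z²/n² ⇒ n² = E_R Z²/(−E_n) = 13.6 × 1² / 0.278 ≈ 48.92
n = 7

7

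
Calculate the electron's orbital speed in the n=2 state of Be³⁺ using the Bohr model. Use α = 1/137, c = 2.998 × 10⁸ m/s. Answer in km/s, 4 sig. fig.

v_n = Zαc/n = 4 × 0.007299 × 2.998 × 10⁸ / 2
    = 4377 km/s

4377 km/s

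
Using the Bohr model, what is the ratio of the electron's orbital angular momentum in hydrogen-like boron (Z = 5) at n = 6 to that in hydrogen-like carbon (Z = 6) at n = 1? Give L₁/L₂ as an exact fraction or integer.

6

L = nℏ is independent of Z.
L₁/L₂ = n₁/n₂ = 6/1 = 6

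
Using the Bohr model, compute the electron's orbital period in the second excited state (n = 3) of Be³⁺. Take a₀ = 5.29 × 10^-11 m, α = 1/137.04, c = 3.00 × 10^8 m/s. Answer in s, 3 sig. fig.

r = n²a₀/Z = 3²·5.29 × 10^-11/4 = 1.19 × 10^-10 m
v = Zαc/n = 4·0.00730·3.00 × 10^8/3 = 2.92 × 10^6 m/s
T = 2πr/v = 2.56 × 10^-16 s

2.56 × 10^-16 s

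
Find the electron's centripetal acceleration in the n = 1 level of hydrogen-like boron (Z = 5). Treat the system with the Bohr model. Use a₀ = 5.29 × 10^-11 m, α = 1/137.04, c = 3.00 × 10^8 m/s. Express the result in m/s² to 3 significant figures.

r = n²a₀/Z = 1.06 × 10^-11 m, v = Zαc/n = 1.09 × 10^7 m/s
a = v²/r = (1.09 × 10^7)² / 1.06 × 10^-11 = 1.13 × 10^25 m/s²

1.13 × 10^25 m/s²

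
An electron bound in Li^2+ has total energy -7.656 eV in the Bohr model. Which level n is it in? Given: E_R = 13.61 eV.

E_n = −E_R Z²/n² ⇒ n² = E_R Z²/(−E_n) = 13.61 × 3² / 7.656 ≈ 16.00
n = 4

4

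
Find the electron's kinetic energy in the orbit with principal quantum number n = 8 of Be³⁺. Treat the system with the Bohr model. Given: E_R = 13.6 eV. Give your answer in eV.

3.40 eV

For a Coulomb orbit the virial theorem gives K = −E_n.
E_n = −E_R·Z²/n², so K = E_R·Z²/n² = 13.6 × 4²/8² = 3.40 eV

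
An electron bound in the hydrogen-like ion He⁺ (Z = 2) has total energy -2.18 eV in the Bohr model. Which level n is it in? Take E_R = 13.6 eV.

E_n = −E_R Z²/n² ⇒ n² = E_R Z²/(−E_n) = 13.6 × 2² / 2.18 ≈ 24.95
n = 5

5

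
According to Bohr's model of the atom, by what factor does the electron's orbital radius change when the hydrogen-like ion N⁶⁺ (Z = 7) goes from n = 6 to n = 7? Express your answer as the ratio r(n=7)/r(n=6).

49/36

r ∝ Z^-1 · n^2; with Z fixed, r ∝ n^2.
r(n=7)/r(n=6) = (7/6)^2 = 49/36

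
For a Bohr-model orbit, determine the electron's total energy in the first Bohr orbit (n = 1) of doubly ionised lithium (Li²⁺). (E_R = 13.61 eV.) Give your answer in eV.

-122.5 eV

E_n = −E_R·Z²/n² = −13.61 × 3²/1² = -122.5 eV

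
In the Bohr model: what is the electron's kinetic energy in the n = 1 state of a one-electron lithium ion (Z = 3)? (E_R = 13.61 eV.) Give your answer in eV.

122.5 eV

For a Coulomb orbit the virial theorem gives K = −E_n.
E_n = −E_R·Z²/n², so K = E_R·Z²/n² = 13.61 × 3²/1² = 122.5 eV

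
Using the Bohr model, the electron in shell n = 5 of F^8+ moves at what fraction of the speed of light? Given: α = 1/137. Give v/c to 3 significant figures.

v_n = Zαc/n, so v/c = Zα/n = 9 × 0.00730 / 5 = 0.0131

0.0131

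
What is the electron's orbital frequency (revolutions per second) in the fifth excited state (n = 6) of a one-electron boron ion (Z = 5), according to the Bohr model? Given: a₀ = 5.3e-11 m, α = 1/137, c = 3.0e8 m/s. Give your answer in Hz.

r = n²a₀/Z = 3.8e-10 m, v = Zαc/n = 1.8e6 m/s
f = v/(2πr) = 7.6e14 Hz

7.6e14 Hz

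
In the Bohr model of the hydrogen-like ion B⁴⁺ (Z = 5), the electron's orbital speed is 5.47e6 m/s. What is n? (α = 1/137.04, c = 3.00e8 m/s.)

2

v_n = Zαc/n ⇒ n = Zαc/v = 5 × 0.00730 × 3.00e8 / 5.47e6 ≈ 2.00
n = 2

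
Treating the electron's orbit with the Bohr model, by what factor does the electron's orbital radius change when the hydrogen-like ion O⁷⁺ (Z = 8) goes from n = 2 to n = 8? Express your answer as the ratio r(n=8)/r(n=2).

r ∝ Z^-1 · n^2; with Z fixed, r ∝ n^2.
r(n=8)/r(n=2) = (8/2)^2 = 16

16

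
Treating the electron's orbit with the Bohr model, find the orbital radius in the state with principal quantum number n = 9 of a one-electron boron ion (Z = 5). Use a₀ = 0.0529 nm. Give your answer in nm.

0.857 nm

r_n = n²a₀/Z = 9² × 0.0529 / 5
    = 81 × 0.0529 / 5 = 0.857 nm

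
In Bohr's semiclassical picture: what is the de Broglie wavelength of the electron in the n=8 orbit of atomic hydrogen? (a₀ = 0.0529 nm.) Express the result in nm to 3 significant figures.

2.66 nm

The Bohr quantisation condition is nλ = 2πr_n.
r_n = n²a₀/Z = 3.39 nm
λ = 2πr_n/n = 2π·3.39/8 = 2.66 nm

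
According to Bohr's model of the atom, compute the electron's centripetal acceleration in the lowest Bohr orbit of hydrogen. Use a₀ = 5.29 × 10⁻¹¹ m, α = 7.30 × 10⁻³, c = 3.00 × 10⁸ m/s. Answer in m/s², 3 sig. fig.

9.07 × 10²² m/s²

r = n²a₀/Z = 5.29 × 10⁻¹¹ m, v = Zαc/n = 2.19 × 10⁶ m/s
a = v²/r = (2.19 × 10⁶)² / 5.29 × 10⁻¹¹ = 9.07 × 10²² m/s²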